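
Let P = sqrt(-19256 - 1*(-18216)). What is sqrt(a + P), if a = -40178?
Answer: sqrt(-40178 + 4*I*sqrt(65)) ≈ 0.0804 + 200.44*I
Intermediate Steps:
P = 4*I*sqrt(65) (P = sqrt(-19256 + 18216) = sqrt(-1040) = 4*I*sqrt(65) ≈ 32.249*I)
sqrt(a + P) = sqrt(-40178 + 4*I*sqrt(65))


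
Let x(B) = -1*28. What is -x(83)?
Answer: 28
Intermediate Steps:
x(B) = -28
-x(83) = -1*(-28) = 28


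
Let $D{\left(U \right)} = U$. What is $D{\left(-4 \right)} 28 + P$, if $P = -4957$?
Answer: $-5069$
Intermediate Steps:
$D{\left(-4 \right)} 28 + P = \left(-4\right) 28 - 4957 = -112 - 4957 = -5069$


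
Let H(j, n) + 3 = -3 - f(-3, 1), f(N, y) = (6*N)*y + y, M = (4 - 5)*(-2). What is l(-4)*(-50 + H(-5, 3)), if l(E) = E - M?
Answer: 234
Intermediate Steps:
M = 2 (M = -1*(-2) = 2)
f(N, y) = y + 6*N*y (f(N, y) = 6*N*y + y = y + 6*N*y)
H(j, n) = 11 (H(j, n) = -3 + (-3 - (1 + 6*(-3))) = -3 + (-3 - (1 - 18)) = -3 + (-3 - (-17)) = -3 + (-3 - 1*(-17)) = -3 + (-3 + 17) = -3 + 14 = 11)
l(E) = -2 + E (l(E) = E - 1*2 = E - 2 = -2 + E)
l(-4)*(-50 + H(-5, 3)) = (-2 - 4)*(-50 + 11) = -6*(-39) = 234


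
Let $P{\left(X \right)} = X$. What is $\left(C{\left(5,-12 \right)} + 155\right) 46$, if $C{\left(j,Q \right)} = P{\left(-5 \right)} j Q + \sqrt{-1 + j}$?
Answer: $21022$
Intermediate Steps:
$C{\left(j,Q \right)} = \sqrt{-1 + j} - 5 Q j$ ($C{\left(j,Q \right)} = - 5 j Q + \sqrt{-1 + j} = - 5 Q j + \sqrt{-1 + j} = \sqrt{-1 + j} - 5 Q j$)
$\left(C{\left(5,-12 \right)} + 155\right) 46 = \left(\left(\sqrt{-1 + 5} - \left(-60\right) 5\right) + 155\right) 46 = \left(\left(\sqrt{4} + 300\right) + 155\right) 46 = \left(\left(2 + 300\right) + 155\right) 46 = \left(302 + 155\right) 46 = 457 \cdot 46 = 21022$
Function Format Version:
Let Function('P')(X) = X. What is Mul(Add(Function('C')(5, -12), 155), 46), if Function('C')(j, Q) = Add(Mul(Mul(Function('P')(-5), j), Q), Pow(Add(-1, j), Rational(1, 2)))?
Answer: 21022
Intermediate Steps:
Function('C')(j, Q) = Add(Pow(Add(-1, j), Rational(1, 2)), Mul(-5, Q, j)) (Function('C')(j, Q) = Add(Mul(Mul(-5, j), Q), Pow(Add(-1, j), Rational(1, 2))) = Add(Mul(-5, Q, j), Pow(Add(-1, j), Rational(1, 2))) = Add(Pow(Add(-1, j), Rational(1, 2)), Mul(-5, Q, j)))
Mul(Add(Function('C')(5, -12), 155), 46) = Mul(Add(Add(Pow(Add(-1, 5), Rational(1, 2)), Mul(-5, -12, 5)), 155), 46) = Mul(Add(Add(Pow(4, Rational(1, 2)), 300), 155), 46) = Mul(Add(Add(2, 300), 155), 46) = Mul(Add(302, 155), 46) = Mul(457, 46) = 21022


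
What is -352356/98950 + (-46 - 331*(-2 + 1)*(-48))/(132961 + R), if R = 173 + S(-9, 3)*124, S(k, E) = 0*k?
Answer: -12121808251/3293402325 ≈ -3.6806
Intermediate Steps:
S(k, E) = 0
R = 173 (R = 173 + 0*124 = 173 + 0 = 173)
-352356/98950 + (-46 - 331*(-2 + 1)*(-48))/(132961 + R) = -352356/98950 + (-46 - 331*(-2 + 1)*(-48))/(132961 + 173) = -352356*1/98950 + (-46 - (-331)*(-48))/133134 = -176178/49475 + (-46 - 331*48)*(1/133134) = -176178/49475 + (-46 - 15888)*(1/133134) = -176178/49475 - 15934*1/133134 = -176178/49475 - 7967/66567 = -12121808251/3293402325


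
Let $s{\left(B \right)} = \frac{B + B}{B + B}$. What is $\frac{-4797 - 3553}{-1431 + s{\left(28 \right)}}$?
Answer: $\frac{835}{143} \approx 5.8392$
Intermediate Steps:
$s{\left(B \right)} = 1$ ($s{\left(B \right)} = \frac{2 B}{2 B} = 2 B \frac{1}{2 B} = 1$)
$\frac{-4797 - 3553}{-1431 + s{\left(28 \right)}} = \frac{-4797 - 3553}{-1431 + 1} = - \frac{8350}{-1430} = \left(-8350\right) \left(- \frac{1}{1430}\right) = \frac{835}{143}$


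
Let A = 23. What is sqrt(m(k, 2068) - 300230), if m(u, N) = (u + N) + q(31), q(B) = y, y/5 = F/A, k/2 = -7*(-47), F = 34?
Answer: I*sqrt(157375706)/23 ≈ 545.43*I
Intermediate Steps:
k = 658 (k = 2*(-7*(-47)) = 2*329 = 658)
y = 170/23 (y = 5*(34/23) = 170/23 ≈ 7.3913)
q(B) = 170/23
m(u, N) = 170/23 + N + u (m(u, N) = (u + N) + 170/23 = (N + u) + 170/23 = 170/23 + N + u)
sqrt(m(k, 2068) - 300230) = sqrt((170/23 + 2068 + 658) - 300230) = sqrt(62868/23 - 300230) = sqrt(-6842422/23) = I*sqrt(157375706)/23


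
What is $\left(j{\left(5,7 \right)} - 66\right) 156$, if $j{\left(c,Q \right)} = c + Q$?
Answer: $-8424$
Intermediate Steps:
$j{\left(c,Q \right)} = Q + c$
$\left(j{\left(5,7 \right)} - 66\right) 156 = \left(\left(7 + 5\right) - 66\right) 156 = \left(12 - 66\right) 156 = \left(-54\right) 156 = -8424$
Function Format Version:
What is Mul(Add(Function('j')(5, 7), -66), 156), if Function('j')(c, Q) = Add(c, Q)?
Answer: -8424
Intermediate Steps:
Function('j')(c, Q) = Add(Q, c)
Mul(Add(Function('j')(5, 7), -66), 156) = Mul(Add(Add(7, 5), -66), 156) = Mul(Add(12, -66), 156) = Mul(-54, 156) = -8424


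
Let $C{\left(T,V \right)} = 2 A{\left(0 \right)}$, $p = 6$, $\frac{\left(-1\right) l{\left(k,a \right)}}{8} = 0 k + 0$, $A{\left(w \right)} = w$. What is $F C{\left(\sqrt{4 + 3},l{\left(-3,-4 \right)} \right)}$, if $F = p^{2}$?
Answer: $0$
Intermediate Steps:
$l{\left(k,a \right)} = 0$ ($l{\left(k,a \right)} = - 8 \left(0 k + 0\right) = - 8 \left(0 + 0\right) = \left(-8\right) 0 = 0$)
$F = 36$ ($F = 6^{2} = 36$)
$C{\left(T,V \right)} = 0$ ($C{\left(T,V \right)} = 2 \cdot 0 = 0$)
$F C{\left(\sqrt{4 + 3},l{\left(-3,-4 \right)} \right)} = 36 \cdot 0 = 0$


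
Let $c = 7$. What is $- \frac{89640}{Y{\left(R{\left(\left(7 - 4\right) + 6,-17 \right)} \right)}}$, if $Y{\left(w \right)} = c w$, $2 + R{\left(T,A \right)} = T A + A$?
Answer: $\frac{22410}{301} \approx 74.452$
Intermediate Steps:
$R{\left(T,A \right)} = -2 + A + A T$ ($R{\left(T,A \right)} = -2 + \left(T A + A\right) = -2 + \left(A T + A\right) = -2 + \left(A + A T\right) = -2 + A + A T$)
$Y{\left(w \right)} = 7 w$
$- \frac{89640}{Y{\left(R{\left(\left(7 - 4\right) + 6,-17 \right)} \right)}} = - \frac{89640}{7 \left(-2 - 17 - 17 \left(\left(7 - 4\right) + 6\right)\right)} = - \frac{89640}{7 \left(-2 - 17 - 17 \left(3 + 6\right)\right)} = - \frac{89640}{7 \left(-2 - 17 - 153\right)} = - \frac{89640}{7 \left(-172\right)} = - \frac{89640}{-1204} = \left(-89640\right) \left(- \frac{1}{1204}\right) = \frac{22410}{301}$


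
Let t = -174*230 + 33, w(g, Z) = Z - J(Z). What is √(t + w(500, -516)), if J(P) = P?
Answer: 3*I*√4443 ≈ 199.97*I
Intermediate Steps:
w(g, Z) = 0 (w(g, Z) = Z - Z = 0)
t = -39987 (t = -40020 + 33 = -39987)
√(t + w(500, -516)) = √(-39987 + 0) = √(-39987) = 3*I*√4443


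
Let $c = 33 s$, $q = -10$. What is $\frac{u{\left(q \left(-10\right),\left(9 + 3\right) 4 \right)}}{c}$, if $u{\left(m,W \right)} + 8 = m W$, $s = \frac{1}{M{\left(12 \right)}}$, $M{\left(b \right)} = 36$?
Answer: $\frac{57504}{11} \approx 5227.6$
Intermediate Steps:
$s = \frac{1}{36} \approx 0.027778$
$c = \frac{11}{12}$ ($c = 33 \cdot \frac{1}{36} = \frac{11}{12} \approx 0.91667$)
$u{\left(m,W \right)} = -8 + W m$ ($u{\left(m,W \right)} = -8 + m W = -8 + W m$)
$\frac{u{\left(q \left(-10\right),\left(9 + 3\right) 4 \right)}}{c} = \frac{-8 + \left(9 + 3\right) 4 \left(\left(-10\right) \left(-10\right)\right)}{\frac{11}{12}} = \left(-8 + 12 \cdot 4 \cdot 100\right) \frac{12}{11} = \left(-8 + 48 \cdot 100\right) \frac{12}{11} = \left(-8 + 4800\right) \frac{12}{11} = 4792 \cdot \frac{12}{11} = \frac{57504}{11}$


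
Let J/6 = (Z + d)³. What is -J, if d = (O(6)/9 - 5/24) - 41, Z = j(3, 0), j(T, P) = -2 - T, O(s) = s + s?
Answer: 138804837/256 ≈ 5.4221e+5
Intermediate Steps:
O(s) = 2*s
Z = -5 (Z = -2 - 1*3 = -2 - 3 = -5)
d = -319/8 (d = ((2*6)/9 - 5/24) - 41 = (12*(⅑) - 5*1/24) - 41 = (4/3 - 5/24) - 41 = 9/8 - 41 = -319/8 ≈ -39.875)
J = -138804837/256 (J = 6*(-5 - 319/8)³ = 6*(-359/8)³ = 6*(-46268279/512) = -138804837/256 ≈ -5.4221e+5)
-J = -1*(-138804837/256) = 138804837/256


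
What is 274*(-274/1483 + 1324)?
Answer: 537921732/1483 ≈ 3.6273e+5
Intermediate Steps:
274*(-274/1483 + 1324) = 274*(1963218/1483) = 537921732/1483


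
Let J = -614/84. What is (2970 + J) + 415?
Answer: 141863/42 ≈ 3377.7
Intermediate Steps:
J = -307/42 (J = -614*1/84 = -307/42 ≈ -7.3095)
(2970 + J) + 415 = (2970 - 307/42) + 415 = 124433/42 + 415 = 141863/42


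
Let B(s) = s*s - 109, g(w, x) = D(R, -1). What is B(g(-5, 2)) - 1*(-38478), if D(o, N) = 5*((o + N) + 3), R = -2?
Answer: 38369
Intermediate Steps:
D(o, N) = 15 + 5*N + 5*o (D(o, N) = 5*((N + o) + 3) = 5*(3 + N + o) = 15 + 5*N + 5*o)
g(w, x) = 0 (g(w, x) = 15 + 5*(-1) + 5*(-2) = 15 - 5 - 10 = 0)
B(s) = -109 + s² (B(s) = s² - 109 = -109 + s²)
B(g(-5, 2)) - 1*(-38478) = (-109 + 0²) - 1*(-38478) = (-109 + 0) + 38478 = -109 + 38478 = 38369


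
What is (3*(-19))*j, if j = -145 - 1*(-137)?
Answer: 456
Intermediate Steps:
j = -8 (j = -145 + 137 = -8)
(3*(-19))*j = (3*(-19))*(-8) = -57*(-8) = 456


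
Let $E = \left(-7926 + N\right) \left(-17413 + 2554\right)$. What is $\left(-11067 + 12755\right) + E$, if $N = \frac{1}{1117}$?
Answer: $\frac{131553679415}{1117} \approx 1.1777 \cdot 10^{8}$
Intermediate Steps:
$N = \frac{1}{1117} \approx 0.00089526$
$E = \frac{131551793919}{1117}$ ($E = \left(-7926 + \frac{1}{1117}\right) \left(-17413 + 2554\right) = \left(- \frac{8853341}{1117}\right) \left(-14859\right) = \frac{131551793919}{1117} \approx 1.1777 \cdot 10^{8}$)
$\left(-11067 + 12755\right) + E = \left(-11067 + 12755\right) + \frac{131551793919}{1117} = 1688 + \frac{131551793919}{1117} = \frac{131553679415}{1117}$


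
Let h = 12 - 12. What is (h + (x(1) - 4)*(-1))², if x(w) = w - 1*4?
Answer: 49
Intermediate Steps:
x(w) = -4 + w (x(w) = w - 4 = -4 + w)
h = 0
(h + (x(1) - 4)*(-1))² = (0 + ((-4 + 1) - 4)*(-1))² = (0 + (-3 - 4)*(-1))² = (0 - 7*(-1))² = (0 + 7)² = 7² = 49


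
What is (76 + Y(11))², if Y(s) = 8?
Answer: 7056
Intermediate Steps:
(76 + Y(11))² = (76 + 8)² = 84² = 7056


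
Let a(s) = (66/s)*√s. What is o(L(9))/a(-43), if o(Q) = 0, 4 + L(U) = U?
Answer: 0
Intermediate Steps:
L(U) = -4 + U
a(s) = 66/√s
o(L(9))/a(-43) = 0/((66/√(-43))) = 0/((66*(-I*√43/43))) = 0/((-66*I*√43/43)) = 0*(I*√43/66) = 0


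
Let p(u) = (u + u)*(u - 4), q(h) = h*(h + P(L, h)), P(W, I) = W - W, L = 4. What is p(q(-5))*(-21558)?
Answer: -22635900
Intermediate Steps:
P(W, I) = 0
q(h) = h² (q(h) = h*(h + 0) = h*h = h²)
p(u) = 2*u*(-4 + u) (p(u) = (2*u)*(-4 + u) = 2*u*(-4 + u))
p(q(-5))*(-21558) = (2*(-5)²*(-4 + (-5)²))*(-21558) = (2*25*(-4 + 25))*(-21558) = (2*25*21)*(-21558) = 1050*(-21558) = -22635900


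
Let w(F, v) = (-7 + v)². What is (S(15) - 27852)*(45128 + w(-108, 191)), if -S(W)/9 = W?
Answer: -2210525208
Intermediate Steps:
S(W) = -9*W
(S(15) - 27852)*(45128 + w(-108, 191)) = (-9*15 - 27852)*(45128 + (-7 + 191)²) = (-135 - 27852)*(45128 + 184²) = -27987*(45128 + 33856) = -27987*78984 = -2210525208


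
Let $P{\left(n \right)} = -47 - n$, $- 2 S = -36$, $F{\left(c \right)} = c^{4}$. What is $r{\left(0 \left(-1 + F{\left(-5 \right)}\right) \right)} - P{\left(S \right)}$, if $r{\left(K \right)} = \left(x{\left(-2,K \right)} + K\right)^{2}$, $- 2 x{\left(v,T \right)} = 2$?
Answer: $66$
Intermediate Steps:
$x{\left(v,T \right)} = -1$ ($x{\left(v,T \right)} = \left(- \frac{1}{2}\right) 2 = -1$)
$r{\left(K \right)} = \left(-1 + K\right)^{2}$
$S = 18$ ($S = \left(- \frac{1}{2}\right) \left(-36\right) = 18$)
$r{\left(0 \left(-1 + F{\left(-5 \right)}\right) \right)} - P{\left(S \right)} = \left(-1 + 0 \left(-1 + \left(-5\right)^{4}\right)\right)^{2} - \left(-47 - 18\right) = \left(-1 + 0 \left(-1 + 625\right)\right)^{2} - \left(-47 - 18\right) = \left(-1 + 0 \cdot 624\right)^{2} - -65 = \left(-1 + 0\right)^{2} + 65 = \left(-1\right)^{2} + 65 = 1 + 65 = 66$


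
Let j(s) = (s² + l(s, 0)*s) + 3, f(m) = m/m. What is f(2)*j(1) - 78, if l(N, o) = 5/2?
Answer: -143/2 ≈ -71.500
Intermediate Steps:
l(N, o) = 5/2 (l(N, o) = 5*(½) = 5/2)
f(m) = 1
j(s) = 3 + s² + 5*s/2 (j(s) = (s² + 5*s/2) + 3 = 3 + s² + 5*s/2)
f(2)*j(1) - 78 = 1*(3 + 1² + (5/2)*1) - 78 = 1*(3 + 1 + 5/2) - 78 = 1*(13/2) - 78 = 13/2 - 78 = -143/2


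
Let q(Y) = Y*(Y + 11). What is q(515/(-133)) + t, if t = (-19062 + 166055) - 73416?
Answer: 1301015333/17689 ≈ 73549.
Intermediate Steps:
q(Y) = Y*(11 + Y)
t = 73577 (t = 146993 - 73416 = 73577)
q(515/(-133)) + t = (515/(-133))*(11 + 515/(-133)) + 73577 = (515*(-1/133))*(11 + 515*(-1/133)) + 73577 = -515*(11 - 515/133)/133 + 73577 = -515/133*948/133 + 73577 = -488220/17689 + 73577 = 1301015333/17689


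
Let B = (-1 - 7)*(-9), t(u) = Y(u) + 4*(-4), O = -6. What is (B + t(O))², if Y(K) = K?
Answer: 2500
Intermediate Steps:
t(u) = -16 + u (t(u) = u + 4*(-4) = u - 16 = -16 + u)
B = 72 (B = -8*(-9) = 72)
(B + t(O))² = (72 + (-16 - 6))² = (72 - 22)² = 50² = 2500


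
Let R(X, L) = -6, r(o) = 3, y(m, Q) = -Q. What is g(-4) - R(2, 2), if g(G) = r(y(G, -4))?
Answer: 9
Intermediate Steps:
g(G) = 3
g(-4) - R(2, 2) = 3 - 1*(-6) = 3 + 6 = 9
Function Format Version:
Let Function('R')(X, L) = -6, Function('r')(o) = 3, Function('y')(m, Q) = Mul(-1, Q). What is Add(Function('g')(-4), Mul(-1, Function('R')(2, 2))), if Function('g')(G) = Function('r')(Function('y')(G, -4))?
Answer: 9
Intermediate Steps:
Function('g')(G) = 3
Add(Function('g')(-4), Mul(-1, Function('R')(2, 2))) = Add(3, Mul(-1, -6)) = Add(3, 6) = 9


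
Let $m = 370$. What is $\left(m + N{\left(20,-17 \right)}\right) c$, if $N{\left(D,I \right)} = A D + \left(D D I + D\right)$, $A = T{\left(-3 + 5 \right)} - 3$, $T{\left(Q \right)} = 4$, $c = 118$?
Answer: $-754020$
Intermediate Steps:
$A = 1$ ($A = 4 - 3 = 1$)
$N{\left(D,I \right)} = 2 D + I D^{2}$ ($N{\left(D,I \right)} = 1 D + \left(D D I + D\right) = D + \left(D^{2} I + D\right) = D + \left(I D^{2} + D\right) = D + \left(D + I D^{2}\right) = 2 D + I D^{2}$)
$\left(m + N{\left(20,-17 \right)}\right) c = \left(370 + 20 \left(2 + 20 \left(-17\right)\right)\right) 118 = \left(370 + 20 \left(2 - 340\right)\right) 118 = \left(370 + 20 \left(-338\right)\right) 118 = \left(370 - 6760\right) 118 = \left(-6390\right) 118 = -754020$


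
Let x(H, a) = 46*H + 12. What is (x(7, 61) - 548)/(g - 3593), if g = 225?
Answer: 107/1684 ≈ 0.063539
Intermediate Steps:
x(H, a) = 12 + 46*H
(x(7, 61) - 548)/(g - 3593) = ((12 + 46*7) - 548)/(225 - 3593) = ((12 + 322) - 548)/(-3368) = (334 - 548)*(-1/3368) = -214*(-1/3368) = 107/1684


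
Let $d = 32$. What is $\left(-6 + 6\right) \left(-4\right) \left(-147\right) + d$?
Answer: $32$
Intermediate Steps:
$\left(-6 + 6\right) \left(-4\right) \left(-147\right) + d = \left(-6 + 6\right) \left(-4\right) \left(-147\right) + 32 = 0 \left(-4\right) \left(-147\right) + 32 = 0 \left(-147\right) + 32 = 0 + 32 = 32$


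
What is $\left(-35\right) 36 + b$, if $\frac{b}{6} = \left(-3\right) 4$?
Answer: $-1332$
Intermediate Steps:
$b = -72$ ($b = 6 \left(\left(-3\right) 4\right) = 6 \left(-12\right) = -72$)
$\left(-35\right) 36 + b = \left(-35\right) 36 - 72 = -1260 - 72 = -1332$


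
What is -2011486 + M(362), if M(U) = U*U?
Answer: -1880442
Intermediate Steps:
M(U) = U²
-2011486 + M(362) = -2011486 + 362² = -2011486 + 131044 = -1880442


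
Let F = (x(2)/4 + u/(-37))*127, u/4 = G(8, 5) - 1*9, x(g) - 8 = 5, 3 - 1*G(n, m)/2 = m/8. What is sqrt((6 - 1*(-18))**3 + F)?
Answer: 15*sqrt(347911)/74 ≈ 119.56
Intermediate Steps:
G(n, m) = 6 - m/4 (G(n, m) = 6 - 2*m/8 = 6 - m/4)
x(g) = 13 (x(g) = 8 + 5 = 13)
u = -17 (u = 4*((6 - 1/4*5) - 1*9) = 4*((6 - 5/4) - 9) = 4*(19/4 - 9) = 4*(-17/4) = -17)
F = 69723/148 (F = (13/4 - 17/(-37))*127 = (13*(1/4) - 17*(-1/37))*127 = (13/4 + 17/37)*127 = (549/148)*127 = 69723/148 ≈ 471.10)
sqrt((6 - 1*(-18))**3 + F) = sqrt((6 - 1*(-18))**3 + 69723/148) = sqrt((6 + 18)**3 + 69723/148) = sqrt(24**3 + 69723/148) = sqrt(13824 + 69723/148) = sqrt(2115675/148) = 15*sqrt(347911)/74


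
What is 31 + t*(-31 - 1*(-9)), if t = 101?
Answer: -2191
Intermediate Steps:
31 + t*(-31 - 1*(-9)) = 31 + 101*(-31 - 1*(-9)) = 31 + 101*(-31 + 9) = 31 + 101*(-22) = 31 - 2222 = -2191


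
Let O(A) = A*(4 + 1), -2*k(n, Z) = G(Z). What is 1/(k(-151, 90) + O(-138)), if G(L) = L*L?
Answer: -1/4740 ≈ -0.00021097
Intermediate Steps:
G(L) = L**2
k(n, Z) = -Z**2/2
O(A) = 5*A (O(A) = A*5 = 5*A)
1/(k(-151, 90) + O(-138)) = 1/(-1/2*90**2 + 5*(-138)) = 1/(-1/2*8100 - 690) = 1/(-4050 - 690) = 1/(-4740) = -1/4740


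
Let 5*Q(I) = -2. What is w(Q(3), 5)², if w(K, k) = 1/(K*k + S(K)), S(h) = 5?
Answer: ⅑ ≈ 0.11111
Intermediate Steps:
Q(I) = -⅖ (Q(I) = (⅕)*(-2) = -⅖)
w(K, k) = 1/(5 + K*k) (w(K, k) = 1/(K*k + 5) = 1/(5 + K*k))
w(Q(3), 5)² = (1/(5 - ⅖*5))² = (1/(5 - 2))² = (1/3)² = (⅓)² = ⅑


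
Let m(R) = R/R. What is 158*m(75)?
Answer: 158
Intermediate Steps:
m(R) = 1
158*m(75) = 158*1 = 158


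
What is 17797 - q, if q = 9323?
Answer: 8474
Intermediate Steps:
17797 - q = 17797 - 1*9323 = 17797 - 9323 = 8474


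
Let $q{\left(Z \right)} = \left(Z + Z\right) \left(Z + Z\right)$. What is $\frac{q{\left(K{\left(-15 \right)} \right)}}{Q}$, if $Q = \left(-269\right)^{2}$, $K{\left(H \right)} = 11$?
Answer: $\frac{484}{72361} \approx 0.0066887$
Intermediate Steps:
$q{\left(Z \right)} = 4 Z^{2}$ ($q{\left(Z \right)} = 2 Z 2 Z = 4 Z^{2}$)
$Q = 72361$
$\frac{q{\left(K{\left(-15 \right)} \right)}}{Q} = \frac{4 \cdot 11^{2}}{72361} = 4 \cdot 121 \cdot \frac{1}{72361} = 484 \cdot \frac{1}{72361} = \frac{484}{72361}$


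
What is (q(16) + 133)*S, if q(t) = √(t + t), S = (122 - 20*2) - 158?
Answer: -10108 - 304*√2 ≈ -10538.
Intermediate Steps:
S = -76 (S = (122 - 40) - 158 = 82 - 158 = -76)
q(t) = √2*√t (q(t) = √(2*t) = √2*√t)
(q(16) + 133)*S = (√2*√16 + 133)*(-76) = (√2*4 + 133)*(-76) = (4*√2 + 133)*(-76) = (133 + 4*√2)*(-76) = -10108 - 304*√2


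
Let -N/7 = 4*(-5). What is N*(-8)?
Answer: -1120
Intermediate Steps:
N = 140 (N = -28*(-5) = -7*(-20) = 140)
N*(-8) = 140*(-8) = -1120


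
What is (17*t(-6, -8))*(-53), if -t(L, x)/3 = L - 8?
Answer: -37842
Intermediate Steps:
t(L, x) = 24 - 3*L (t(L, x) = -3*(L - 8) = -3*(-8 + L) = 24 - 3*L)
(17*t(-6, -8))*(-53) = (17*(24 - 3*(-6)))*(-53) = (17*(24 + 18))*(-53) = (17*42)*(-53) = 714*(-53) = -37842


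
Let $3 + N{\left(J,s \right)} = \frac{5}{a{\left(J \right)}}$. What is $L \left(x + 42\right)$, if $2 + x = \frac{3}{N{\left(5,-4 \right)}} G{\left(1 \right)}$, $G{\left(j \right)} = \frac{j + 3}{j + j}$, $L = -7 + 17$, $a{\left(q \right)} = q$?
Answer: $370$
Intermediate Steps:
$N{\left(J,s \right)} = -3 + \frac{5}{J}$
$L = 10$
$G{\left(j \right)} = \frac{3 + j}{2 j}$
$x = -5$ ($x = -2 + \frac{3}{-3 + \frac{5}{5}} \frac{3 + 1}{2 \cdot 1} = -2 + \frac{3}{-3 + 5 \cdot \frac{1}{5}} \cdot \frac{1}{2} \cdot 1 \cdot 4 = -2 + \frac{3}{-3 + 1} \cdot 2 = -2 + \frac{3}{-2} \cdot 2 = -2 + 3 \left(- \frac{1}{2}\right) 2 = -2 - 3 = -5$)
$L \left(x + 42\right) = 10 \left(-5 + 42\right) = 10 \cdot 37 = 370$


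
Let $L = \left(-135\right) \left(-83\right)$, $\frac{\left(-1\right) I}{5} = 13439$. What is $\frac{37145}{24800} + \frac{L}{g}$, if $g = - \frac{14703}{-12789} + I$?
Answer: $\frac{8151266023}{6124047520} \approx 1.331$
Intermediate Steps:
$I = -67195$ ($I = \left(-5\right) 13439 = -67195$)
$g = - \frac{9877496}{147}$ ($g = - \frac{14703}{-12789} - 67195 = \left(-14703\right) \left(- \frac{1}{12789}\right) - 67195 = \frac{169}{147} - 67195 = - \frac{9877496}{147} \approx -67194.0$)
$L = 11205$
$\frac{37145}{24800} + \frac{L}{g} = \frac{37145}{24800} + \frac{11205}{- \frac{9877496}{147}} = 37145 \cdot \frac{1}{24800} + 11205 \left(- \frac{147}{9877496}\right) = \frac{7429}{4960} - \frac{1647135}{9877496} = \frac{8151266023}{6124047520}$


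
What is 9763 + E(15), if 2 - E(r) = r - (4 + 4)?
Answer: 9758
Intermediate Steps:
E(r) = 10 - r (E(r) = 2 - (r - (4 + 4)) = 2 - (r - 1*8) = 2 - (r - 8) = 2 - (-8 + r) = 2 + (8 - r) = 10 - r)
9763 + E(15) = 9763 + (10 - 1*15) = 9763 + (10 - 15) = 9763 - 5 = 9758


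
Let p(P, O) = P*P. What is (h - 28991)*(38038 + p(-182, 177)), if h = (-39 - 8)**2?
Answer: -1905860684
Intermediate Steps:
p(P, O) = P**2
h = 2209 (h = (-47)**2 = 2209)
(h - 28991)*(38038 + p(-182, 177)) = (2209 - 28991)*(38038 + (-182)**2) = -26782*(38038 + 33124) = -26782*71162 = -1905860684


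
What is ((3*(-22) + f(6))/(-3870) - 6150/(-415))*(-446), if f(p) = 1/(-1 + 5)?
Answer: -4250877067/642420 ≈ -6617.0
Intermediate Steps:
f(p) = ¼ (f(p) = 1/4 = ¼)
((3*(-22) + f(6))/(-3870) - 6150/(-415))*(-446) = ((3*(-22) + ¼)/(-3870) - 6150/(-415))*(-446) = ((-66 + ¼)*(-1/3870) - 6150*(-1/415))*(-446) = (-263/4*(-1/3870) + 1230/83)*(-446) = (263/15480 + 1230/83)*(-446) = (19062229/1284840)*(-446) = -4250877067/642420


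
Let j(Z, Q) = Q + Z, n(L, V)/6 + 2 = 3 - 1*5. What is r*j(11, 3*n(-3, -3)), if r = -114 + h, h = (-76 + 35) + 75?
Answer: 4880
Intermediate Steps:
h = 34 (h = -41 + 75 = 34)
n(L, V) = -24 (n(L, V) = -12 + 6*(3 - 1*5) = -12 + 6*(3 - 5) = -12 + 6*(-2) = -12 - 12 = -24)
r = -80 (r = -114 + 34 = -80)
r*j(11, 3*n(-3, -3)) = -80*(3*(-24) + 11) = -80*(-72 + 11) = -80*(-61) = 4880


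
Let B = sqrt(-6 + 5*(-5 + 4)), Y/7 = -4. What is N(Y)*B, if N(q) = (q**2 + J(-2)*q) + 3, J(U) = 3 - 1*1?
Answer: 731*I*sqrt(11) ≈ 2424.5*I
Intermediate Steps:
Y = -28 (Y = 7*(-4) = -28)
J(U) = 2 (J(U) = 3 - 1 = 2)
N(q) = 3 + q**2 + 2*q (N(q) = (q**2 + 2*q) + 3 = 3 + q**2 + 2*q)
B = I*sqrt(11) (B = sqrt(-6 + 5*(-1)) = sqrt(-6 - 5) = sqrt(-11) = I*sqrt(11) ≈ 3.3166*I)
N(Y)*B = (3 + (-28)**2 + 2*(-28))*(I*sqrt(11)) = (3 + 784 - 56)*(I*sqrt(11)) = 731*(I*sqrt(11)) = 731*I*sqrt(11)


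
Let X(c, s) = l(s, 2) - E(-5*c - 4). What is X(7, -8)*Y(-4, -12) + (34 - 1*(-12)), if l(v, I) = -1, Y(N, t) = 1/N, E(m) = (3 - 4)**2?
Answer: 93/2 ≈ 46.500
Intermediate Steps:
E(m) = 1 (E(m) = (-1)**2 = 1)
X(c, s) = -2 (X(c, s) = -1 - 1*1 = -1 - 1 = -2)
X(7, -8)*Y(-4, -12) + (34 - 1*(-12)) = -2/(-4) + (34 - 1*(-12)) = -2*(-1/4) + (34 + 12) = 1/2 + 46 = 93/2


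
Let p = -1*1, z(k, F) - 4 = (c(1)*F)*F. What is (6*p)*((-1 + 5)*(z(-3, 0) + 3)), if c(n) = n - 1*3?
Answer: -168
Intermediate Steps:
c(n) = -3 + n (c(n) = n - 3 = -3 + n)
z(k, F) = 4 - 2*F² (z(k, F) = 4 + ((-3 + 1)*F)*F = 4 + (-2*F)*F = 4 - 2*F²)
p = -1
(6*p)*((-1 + 5)*(z(-3, 0) + 3)) = (6*(-1))*((-1 + 5)*((4 - 2*0²) + 3)) = -24*((4 - 2*0) + 3) = -24*((4 + 0) + 3) = -24*(4 + 3) = -24*7 = -6*28 = -168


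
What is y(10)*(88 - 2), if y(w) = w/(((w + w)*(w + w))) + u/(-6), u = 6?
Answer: -1677/20 ≈ -83.850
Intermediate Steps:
y(w) = -1 + 1/(4*w) (y(w) = w/(((w + w)*(w + w))) + 6/(-6) = w/(((2*w)*(2*w))) + 6*(-⅙) = w/((4*w²)) - 1 = w*(1/(4*w²)) - 1 = 1/(4*w) - 1 = -1 + 1/(4*w))
y(10)*(88 - 2) = ((¼ - 1*10)/10)*(88 - 2) = ((¼ - 10)/10)*86 = ((⅒)*(-39/4))*86 = -39/40*86 = -1677/20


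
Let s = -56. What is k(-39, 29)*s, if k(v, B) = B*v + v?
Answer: 65520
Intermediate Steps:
k(v, B) = v + B*v
k(-39, 29)*s = -39*(1 + 29)*(-56) = -39*30*(-56) = -1170*(-56) = 65520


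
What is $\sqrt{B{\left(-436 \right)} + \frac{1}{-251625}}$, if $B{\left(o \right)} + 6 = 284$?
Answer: $\frac{\sqrt{704064353685}}{50325} \approx 16.673$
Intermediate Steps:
$B{\left(o \right)} = 278$ ($B{\left(o \right)} = -6 + 284 = 278$)
$\sqrt{B{\left(-436 \right)} + \frac{1}{-251625}} = \sqrt{278 + \frac{1}{-251625}} = \sqrt{278 - \frac{1}{251625}} = \sqrt{\frac{69951749}{251625}} = \frac{\sqrt{704064353685}}{50325}$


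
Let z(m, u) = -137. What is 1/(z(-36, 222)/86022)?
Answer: -86022/137 ≈ -627.90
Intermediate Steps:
1/(z(-36, 222)/86022) = 1/(-137/86022) = -86022/137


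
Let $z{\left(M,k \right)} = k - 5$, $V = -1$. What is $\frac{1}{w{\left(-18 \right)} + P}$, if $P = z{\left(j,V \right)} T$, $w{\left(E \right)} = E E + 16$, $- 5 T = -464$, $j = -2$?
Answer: $- \frac{5}{1084} \approx -0.0046125$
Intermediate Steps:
$T = \frac{464}{5}$ ($T = \left(- \frac{1}{5}\right) \left(-464\right) = \frac{464}{5} \approx 92.8$)
$z{\left(M,k \right)} = -5 + k$
$w{\left(E \right)} = 16 + E^{2}$ ($w{\left(E \right)} = E^{2} + 16 = 16 + E^{2}$)
$P = - \frac{2784}{5}$ ($P = \left(-5 - 1\right) \frac{464}{5} = \left(-6\right) \frac{464}{5} = - \frac{2784}{5} \approx -556.8$)
$\frac{1}{w{\left(-18 \right)} + P} = \frac{1}{\left(16 + \left(-18\right)^{2}\right) - \frac{2784}{5}} = \frac{1}{\left(16 + 324\right) - \frac{2784}{5}} = \frac{1}{340 - \frac{2784}{5}} = \frac{1}{- \frac{1084}{5}} = - \frac{5}{1084}$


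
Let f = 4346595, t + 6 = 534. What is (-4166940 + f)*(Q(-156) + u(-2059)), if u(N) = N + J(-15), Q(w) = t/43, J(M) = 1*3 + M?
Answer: -15903958875/43 ≈ -3.6986e+8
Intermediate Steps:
t = 528 (t = -6 + 534 = 528)
J(M) = 3 + M
Q(w) = 528/43
u(N) = -12 + N (u(N) = N + (3 - 15) = N - 12 = -12 + N)
(-4166940 + f)*(Q(-156) + u(-2059)) = (-4166940 + 4346595)*(528/43 + (-12 - 2059)) = 179655*(528/43 - 2071) = 179655*(-88525/43) = -15903958875/43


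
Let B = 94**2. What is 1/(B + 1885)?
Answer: 1/10721 ≈ 9.3275e-5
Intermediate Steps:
B = 8836
1/(B + 1885) = 1/(8836 + 1885) = 1/10721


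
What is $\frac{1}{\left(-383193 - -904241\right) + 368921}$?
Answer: $\frac{1}{889969} \approx 1.1236 \cdot 10^{-6}$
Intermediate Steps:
$\frac{1}{\left(-383193 - -904241\right) + 368921} = \frac{1}{\left(-383193 + 904241\right) + 368921} = \frac{1}{521048 + 368921} = \frac{1}{889969}$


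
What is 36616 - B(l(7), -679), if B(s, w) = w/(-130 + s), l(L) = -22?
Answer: 5564953/152 ≈ 36612.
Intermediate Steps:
36616 - B(l(7), -679) = 36616 - (-679)/(-130 - 22) = 36616 - (-679)/(-152) = 36616 - (-679)*(-1)/152 = 36616 - 1*679/152 = 36616 - 679/152 = 5564953/152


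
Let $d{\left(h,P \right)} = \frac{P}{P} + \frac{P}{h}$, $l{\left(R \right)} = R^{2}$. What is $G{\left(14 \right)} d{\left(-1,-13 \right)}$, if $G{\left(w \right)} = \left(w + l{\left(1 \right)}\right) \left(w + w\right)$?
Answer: $5880$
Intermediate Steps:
$d{\left(h,P \right)} = 1 + \frac{P}{h}$
$G{\left(w \right)} = 2 w \left(1 + w\right)$ ($G{\left(w \right)} = \left(w + 1^{2}\right) \left(w + w\right) = \left(w + 1\right) 2 w = \left(1 + w\right) 2 w = 2 w \left(1 + w\right)$)
$G{\left(14 \right)} d{\left(-1,-13 \right)} = 2 \cdot 14 \left(1 + 14\right) \frac{-13 - 1}{-1} = 2 \cdot 14 \cdot 15 \left(\left(-1\right) \left(-14\right)\right) = 420 \cdot 14 = 5880$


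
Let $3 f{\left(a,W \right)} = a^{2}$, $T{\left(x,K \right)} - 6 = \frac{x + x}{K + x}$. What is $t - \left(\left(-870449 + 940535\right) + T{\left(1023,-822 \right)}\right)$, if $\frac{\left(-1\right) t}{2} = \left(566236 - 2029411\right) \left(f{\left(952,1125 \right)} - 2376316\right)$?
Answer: $- \frac{406681836713446}{67} \approx -6.0699 \cdot 10^{12}$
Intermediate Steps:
$T{\left(x,K \right)} = 6 + \frac{2 x}{K + x}$ ($T{\left(x,K \right)} = 6 + \frac{x + x}{K + x} = 6 + \frac{2 x}{K + x}$)
$f{\left(a,W \right)} = \frac{a^{2}}{3}$
$t = -6069878089800$ ($t = - 2 \left(566236 - 2029411\right) \left(\frac{952^{2}}{3} - 2376316\right) = - 2 \left(- 1463175 \left(\frac{1}{3} \cdot 906304 - 2376316\right)\right) = - 2 \left(- 1463175 \left(\frac{906304}{3} - 2376316\right)\right) = - 2 \left(\left(-1463175\right) \left(- \frac{6222644}{3}\right)\right) = \left(-2\right) 3034939044900 = -6069878089800$)
$t - \left(\left(-870449 + 940535\right) + T{\left(1023,-822 \right)}\right) = -6069878089800 - \left(\left(-870449 + 940535\right) + \frac{2 \left(3 \left(-822\right) + 4 \cdot 1023\right)}{-822 + 1023}\right) = -6069878089800 - \left(70086 + \frac{2 \left(-2466 + 4092\right)}{201}\right) = -6069878089800 - \left(70086 + 2 \cdot \frac{1}{201} \cdot 1626\right) = -6069878089800 - \left(70086 + \frac{1084}{67}\right) = -6069878089800 - \frac{4696846}{67} = - \frac{406681836713446}{67}$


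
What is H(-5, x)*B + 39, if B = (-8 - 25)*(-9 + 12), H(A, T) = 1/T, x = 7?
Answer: 174/7 ≈ 24.857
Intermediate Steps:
B = -99 (B = -33*3 = -99)
H(-5, x)*B + 39 = -99/7 + 39 = 174/7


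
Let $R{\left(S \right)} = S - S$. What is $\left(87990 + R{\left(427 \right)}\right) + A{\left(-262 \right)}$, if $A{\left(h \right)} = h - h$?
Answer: $87990$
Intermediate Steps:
$A{\left(h \right)} = 0$
$R{\left(S \right)} = 0$
$\left(87990 + R{\left(427 \right)}\right) + A{\left(-262 \right)} = \left(87990 + 0\right) + 0 = 87990 + 0 = 87990$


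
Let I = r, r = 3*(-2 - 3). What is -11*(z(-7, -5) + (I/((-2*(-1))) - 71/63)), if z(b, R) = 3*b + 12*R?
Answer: 124223/126 ≈ 985.90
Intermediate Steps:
r = -15 (r = 3*(-5) = -15)
I = -15
-11*(z(-7, -5) + (I/((-2*(-1))) - 71/63)) = -11*((3*(-7) + 12*(-5)) + (-15/((-2*(-1))) - 71/63)) = -11*((-21 - 60) + (-15/2 - 71*1/63)) = -11*(-81 + (-15*½ - 71/63)) = -11*(-81 + (-15/2 - 71/63)) = -11*(-81 - 1087/126) = -11*(-11293/126) = 124223/126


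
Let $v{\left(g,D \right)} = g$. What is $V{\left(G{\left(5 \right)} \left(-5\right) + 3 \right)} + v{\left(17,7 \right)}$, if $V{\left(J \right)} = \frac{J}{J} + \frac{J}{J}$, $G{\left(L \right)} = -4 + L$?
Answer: $19$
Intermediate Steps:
$V{\left(J \right)} = 2$ ($V{\left(J \right)} = 1 + 1 = 2$)
$V{\left(G{\left(5 \right)} \left(-5\right) + 3 \right)} + v{\left(17,7 \right)} = 2 + 17 = 19$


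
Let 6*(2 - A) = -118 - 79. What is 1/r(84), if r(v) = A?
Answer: 6/209 ≈ 0.028708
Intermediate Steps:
A = 209/6 (A = 2 - (-118 - 79)/6 = 2 - 1/6*(-197) = 2 + 197/6 = 209/6 ≈ 34.833)
r(v) = 209/6
1/r(84) = 1/(209/6) = 6/209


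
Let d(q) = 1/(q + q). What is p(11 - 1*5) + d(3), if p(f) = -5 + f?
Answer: 7/6 ≈ 1.1667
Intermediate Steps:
d(q) = 1/(2*q)
p(11 - 1*5) + d(3) = (-5 + (11 - 1*5)) + (½)/3 = (-5 + (11 - 5)) + (½)*(⅓) = (-5 + 6) + ⅙ = 1 + ⅙ = 7/6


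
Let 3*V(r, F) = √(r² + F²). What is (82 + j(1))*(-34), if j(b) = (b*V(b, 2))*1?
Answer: -2788 - 34*√5/3 ≈ -2813.3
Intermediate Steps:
V(r, F) = √(F² + r²)/3 (V(r, F) = √(r² + F²)/3 = √(F² + r²)/3)
j(b) = b*√(4 + b²)/3 (j(b) = (b*(√(2² + b²)/3))*1 = (b*(√(4 + b²)/3))*1 = (b*√(4 + b²)/3)*1 = b*√(4 + b²)/3)
(82 + j(1))*(-34) = (82 + (⅓)*1*√(4 + 1²))*(-34) = (82 + (⅓)*1*√(4 + 1))*(-34) = (82 + (⅓)*1*√5)*(-34) = (82 + √5/3)*(-34) = -2788 - 34*√5/3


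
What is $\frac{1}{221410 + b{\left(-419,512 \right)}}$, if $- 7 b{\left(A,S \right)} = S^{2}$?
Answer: $\frac{7}{1287726} \approx 5.4359 \cdot 10^{-6}$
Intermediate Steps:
$b{\left(A,S \right)} = - \frac{S^{2}}{7}$
$\frac{1}{221410 + b{\left(-419,512 \right)}} = \frac{1}{221410 - \frac{512^{2}}{7}} = \frac{1}{221410 - \frac{262144}{7}} = \frac{1}{\frac{1287726}{7}} = \frac{7}{1287726}$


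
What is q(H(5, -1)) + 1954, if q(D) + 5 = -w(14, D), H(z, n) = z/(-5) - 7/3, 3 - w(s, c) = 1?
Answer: 1947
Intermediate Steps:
w(s, c) = 2 (w(s, c) = 3 - 1*1 = 3 - 1 = 2)
H(z, n) = -7/3 - z/5 (H(z, n) = z*(-⅕) - 7*⅓ = -z/5 - 7/3 = -7/3 - z/5)
q(D) = -7 (q(D) = -5 - 1*2 = -5 - 2 = -7)
q(H(5, -1)) + 1954 = -7 + 1954 = 1947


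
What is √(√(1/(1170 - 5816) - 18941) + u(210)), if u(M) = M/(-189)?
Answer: √(-215853160 + 794466*I*√1132541482)/13938 ≈ 8.2619 + 8.3289*I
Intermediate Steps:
u(M) = -M/189 (u(M) = M*(-1/189) = -M/189)
√(√(1/(1170 - 5816) - 18941) + u(210)) = √(√(1/(1170 - 5816) - 18941) - 1/189*210) = √(√(1/(-4646) - 18941) - 10/9) = √(√(-1/4646 - 18941) - 10/9) = √(√(-87999887/4646) - 10/9) = √(19*I*√1132541482/4646 - 10/9) = √(-10/9 + 19*I*√1132541482/4646)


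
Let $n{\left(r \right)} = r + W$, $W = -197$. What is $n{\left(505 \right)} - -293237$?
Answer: $293545$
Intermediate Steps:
$n{\left(r \right)} = -197 + r$ ($n{\left(r \right)} = r - 197 = -197 + r$)
$n{\left(505 \right)} - -293237 = \left(-197 + 505\right) - -293237 = 308 + 293237 = 293545$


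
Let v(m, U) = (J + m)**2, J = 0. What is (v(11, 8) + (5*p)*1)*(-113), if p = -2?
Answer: -12543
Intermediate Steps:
v(m, U) = m**2 (v(m, U) = (0 + m)**2 = m**2)
(v(11, 8) + (5*p)*1)*(-113) = (11**2 + (5*(-2))*1)*(-113) = (121 - 10*1)*(-113) = (121 - 10)*(-113) = 111*(-113) = -12543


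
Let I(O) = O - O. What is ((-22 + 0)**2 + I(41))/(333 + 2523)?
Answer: 121/714 ≈ 0.16947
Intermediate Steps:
I(O) = 0
((-22 + 0)**2 + I(41))/(333 + 2523) = ((-22 + 0)**2 + 0)/(333 + 2523) = ((-22)**2 + 0)/2856 = (484 + 0)*(1/2856) = 484*(1/2856) = 121/714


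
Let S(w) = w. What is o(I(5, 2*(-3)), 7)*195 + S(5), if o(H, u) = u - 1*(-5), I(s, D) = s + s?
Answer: 2345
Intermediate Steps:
I(s, D) = 2*s
o(H, u) = 5 + u (o(H, u) = u + 5 = 5 + u)
o(I(5, 2*(-3)), 7)*195 + S(5) = (5 + 7)*195 + 5 = 12*195 + 5 = 2340 + 5 = 2345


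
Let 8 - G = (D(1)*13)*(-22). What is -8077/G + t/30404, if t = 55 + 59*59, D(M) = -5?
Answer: 62650325/10808622 ≈ 5.7963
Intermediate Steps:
t = 3536 (t = 55 + 3481 = 3536)
G = -1422 (G = 8 - (-5*13)*(-22) = 8 - (-65)*(-22) = 8 - 1*1430 = 8 - 1430 = -1422)
-8077/G + t/30404 = -8077/(-1422) + 3536/30404 = -8077*(-1/1422) + 3536*(1/30404) = 8077/1422 + 884/7601 = 62650325/10808622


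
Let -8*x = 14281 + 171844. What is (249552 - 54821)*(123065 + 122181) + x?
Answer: 382055804483/8 ≈ 4.7757e+10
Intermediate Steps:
x = -186125/8 (x = -(14281 + 171844)/8 = -1/8*186125 = -186125/8 ≈ -23266.)
(249552 - 54821)*(123065 + 122181) + x = (249552 - 54821)*(123065 + 122181) - 186125/8 = 194731*245246 - 186125/8 = 47756998826 - 186125/8 = 382055804483/8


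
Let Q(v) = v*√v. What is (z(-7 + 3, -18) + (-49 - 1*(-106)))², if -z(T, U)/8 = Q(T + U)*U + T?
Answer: (89 - 3168*I*√22)² ≈ -2.2079e+8 - 2.645e+6*I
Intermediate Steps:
Q(v) = v^(3/2)
z(T, U) = -8*T - 8*U*(T + U)^(3/2) (z(T, U) = -8*((T + U)^(3/2)*U + T) = -8*(U*(T + U)^(3/2) + T) = -8*(T + U*(T + U)^(3/2)) = -8*T - 8*U*(T + U)^(3/2))
(z(-7 + 3, -18) + (-49 - 1*(-106)))² = ((-8*(-7 + 3) - 8*(-18)*((-7 + 3) - 18)^(3/2)) + (-49 - 1*(-106)))² = ((-8*(-4) - 8*(-18)*(-4 - 18)^(3/2)) + (-49 + 106))² = ((32 - 8*(-18)*(-22)^(3/2)) + 57)² = ((32 - 8*(-18)*(-22*I*√22)) + 57)² = ((32 - 3168*I*√22) + 57)² = (89 - 3168*I*√22)²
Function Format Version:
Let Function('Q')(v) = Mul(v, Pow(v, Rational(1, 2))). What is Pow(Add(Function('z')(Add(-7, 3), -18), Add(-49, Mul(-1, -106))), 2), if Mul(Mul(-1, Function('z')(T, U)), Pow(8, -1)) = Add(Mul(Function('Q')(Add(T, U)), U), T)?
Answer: Pow(Add(89, Mul(-3168, I, Pow(22, Rational(1, 2)))), 2) ≈ Add(-2.2079e+8, Mul(-2.645e+6, I))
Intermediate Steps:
Function('Q')(v) = Pow(v, Rational(3, 2))
Function('z')(T, U) = Add(Mul(-8, T), Mul(-8, U, Pow(Add(T, U), Rational(3, 2)))) (Function('z')(T, U) = Mul(-8, Add(Mul(Pow(Add(T, U), Rational(3, 2)), U), T)) = Mul(-8, Add(Mul(U, Pow(Add(T, U), Rational(3, 2))), T)) = Mul(-8, Add(T, Mul(U, Pow(Add(T, U), Rational(3, 2))))) = Add(Mul(-8, T), Mul(-8, U, Pow(Add(T, U), Rational(3, 2)))))
Pow(Add(Function('z')(Add(-7, 3), -18), Add(-49, Mul(-1, -106))), 2) = Pow(Add(Add(Mul(-8, Add(-7, 3)), Mul(-8, -18, Pow(Add(Add(-7, 3), -18), Rational(3, 2)))), Add(-49, Mul(-1, -106))), 2) = Pow(Add(Add(Mul(-8, -4), Mul(-8, -18, Pow(Add(-4, -18), Rational(3, 2)))), Add(-49, 106)), 2) = Pow(Add(Add(32, Mul(-8, -18, Pow(-22, Rational(3, 2)))), 57), 2) = Pow(Add(Add(32, Mul(-8, -18, Mul(-22, I, Pow(22, Rational(1, 2))))), 57), 2) = Pow(Add(Add(32, Mul(-3168, I, Pow(22, Rational(1, 2)))), 57), 2) = Pow(Add(89, Mul(-3168, I, Pow(22, Rational(1, 2)))), 2)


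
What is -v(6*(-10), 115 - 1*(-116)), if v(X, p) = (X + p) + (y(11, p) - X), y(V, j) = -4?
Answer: -227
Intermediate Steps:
v(X, p) = -4 + p (v(X, p) = (X + p) + (-4 - X) = -4 + p)
-v(6*(-10), 115 - 1*(-116)) = -(-4 + (115 - 1*(-116))) = -(-4 + (115 + 116)) = -(-4 + 231) = -1*227 = -227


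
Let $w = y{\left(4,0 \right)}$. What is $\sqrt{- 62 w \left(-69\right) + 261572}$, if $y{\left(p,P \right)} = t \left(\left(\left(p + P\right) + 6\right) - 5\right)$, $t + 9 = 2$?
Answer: $\sqrt{111842} \approx 334.43$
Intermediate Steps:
$t = -7$ ($t = -9 + 2 = -7$)
$y{\left(p,P \right)} = -7 - 7 P - 7 p$ ($y{\left(p,P \right)} = - 7 \left(\left(\left(p + P\right) + 6\right) - 5\right) = - 7 \left(\left(\left(P + p\right) + 6\right) - 5\right) = - 7 \left(\left(6 + P + p\right) - 5\right) = - 7 \left(1 + P + p\right) = -7 - 7 P - 7 p$)
$w = -35$ ($w = -7 - 0 - 28 = -7 + 0 - 28 = -35$)
$\sqrt{- 62 w \left(-69\right) + 261572} = \sqrt{\left(-62\right) \left(-35\right) \left(-69\right) + 261572} = \sqrt{2170 \left(-69\right) + 261572} = \sqrt{-149730 + 261572} = \sqrt{111842}$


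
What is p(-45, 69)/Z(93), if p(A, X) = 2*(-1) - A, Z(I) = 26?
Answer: 43/26 ≈ 1.6538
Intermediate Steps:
p(A, X) = -2 - A
p(-45, 69)/Z(93) = (-2 - 1*(-45))/26 = (-2 + 45)*(1/26) = 43*(1/26) = 43/26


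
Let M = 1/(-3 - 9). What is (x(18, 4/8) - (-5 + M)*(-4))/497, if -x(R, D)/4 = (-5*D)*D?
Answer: -46/1491 ≈ -0.030852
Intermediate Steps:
x(R, D) = 20*D² (x(R, D) = -4*(-5*D)*D = -(-20)*D² = 20*D²)
M = -1/12 (M = 1/(-12) = -1/12 ≈ -0.083333)
(x(18, 4/8) - (-5 + M)*(-4))/497 = (20*(4/8)² - (-5 - 1/12)*(-4))/497 = (20*(4*(⅛))² - (-61)*(-4)/12)*(1/497) = (20*(½)² - 1*61/3)*(1/497) = (20*(¼) - 61/3)*(1/497) = (5 - 61/3)*(1/497) = -46/3*1/497 = -46/1491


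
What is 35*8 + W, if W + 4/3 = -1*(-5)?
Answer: 851/3 ≈ 283.67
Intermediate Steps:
W = 11/3 (W = -4/3 - 1*(-5) = -4/3 + 5 = 11/3 ≈ 3.6667)
35*8 + W = 35*8 + 11/3 = 280 + 11/3 = 851/3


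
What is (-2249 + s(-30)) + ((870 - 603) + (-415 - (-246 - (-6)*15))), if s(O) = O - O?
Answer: -2241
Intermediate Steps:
s(O) = 0
(-2249 + s(-30)) + ((870 - 603) + (-415 - (-246 - (-6)*15))) = (-2249 + 0) + ((870 - 603) + (-415 - (-246 - (-6)*15))) = -2249 + (267 + (-415 - (-246 - 1*(-90)))) = -2249 + (267 + (-415 - (-246 + 90))) = -2249 + (267 + (-415 - 1*(-156))) = -2249 + (267 + (-415 + 156)) = -2249 + (267 - 259) = -2249 + 8 = -2241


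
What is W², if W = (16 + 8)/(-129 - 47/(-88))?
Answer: 4460544/127803025 ≈ 0.034902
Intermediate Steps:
W = -2112/11305 (W = 24/(-129 - 47*(-1/88)) = 24/(-129 + 47/88) = 24/(-11305/88) = 24*(-88/11305) = -2112/11305 ≈ -0.18682)
W² = (-2112/11305)² = 4460544/127803025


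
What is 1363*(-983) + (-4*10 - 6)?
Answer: -1339875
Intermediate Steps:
1363*(-983) + (-4*10 - 6) = -1339829 + (-40 - 6) = -1339829 - 46 = -1339875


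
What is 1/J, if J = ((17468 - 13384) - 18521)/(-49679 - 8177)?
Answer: 57856/14437 ≈ 4.0075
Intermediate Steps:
J = 14437/57856 (J = (4084 - 18521)/(-57856) = -14437*(-1/57856) = 14437/57856 ≈ 0.24953)
1/J = 1/(14437/57856) = 57856/14437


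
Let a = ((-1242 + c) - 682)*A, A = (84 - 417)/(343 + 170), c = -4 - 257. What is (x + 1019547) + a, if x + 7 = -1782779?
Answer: -2285462/3 ≈ -7.6182e+5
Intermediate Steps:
c = -261
x = -1782786 (x = -7 - 1782779 = -1782786)
A = -37/57 (A = -333/513 = -333*1/513 = -37/57 ≈ -0.64912)
a = 4255/3 (a = ((-1242 - 261) - 682)*(-37/57) = (-1503 - 682)*(-37/57) = -2185*(-37/57) = 4255/3 ≈ 1418.3)
(x + 1019547) + a = (-1782786 + 1019547) + 4255/3 = -763239 + 4255/3 = -2285462/3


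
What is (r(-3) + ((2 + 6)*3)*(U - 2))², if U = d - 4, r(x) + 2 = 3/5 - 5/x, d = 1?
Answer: 3225616/225 ≈ 14336.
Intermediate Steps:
r(x) = -7/5 - 5/x (r(x) = -2 + (3/5 - 5/x) = -2 + (3*(⅕) - 5/x) = -2 + (⅗ - 5/x) = -7/5 - 5/x)
U = -3 (U = 1 - 4 = -3)
(r(-3) + ((2 + 6)*3)*(U - 2))² = ((-7/5 - 5/(-3)) + ((2 + 6)*3)*(-3 - 2))² = ((-7/5 - 5*(-⅓)) + (8*3)*(-5))² = ((-7/5 + 5/3) + 24*(-5))² = (4/15 - 120)² = (-1796/15)² = 3225616/225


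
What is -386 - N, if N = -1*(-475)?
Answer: -861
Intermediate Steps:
N = 475
-386 - N = -386 - 1*475 = -386 - 475 = -861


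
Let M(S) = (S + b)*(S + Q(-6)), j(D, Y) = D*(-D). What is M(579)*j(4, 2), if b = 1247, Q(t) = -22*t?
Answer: -20772576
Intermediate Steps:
j(D, Y) = -D²
M(S) = (132 + S)*(1247 + S) (M(S) = (S + 1247)*(S - 22*(-6)) = (1247 + S)*(S + 132) = (1247 + S)*(132 + S) = (132 + S)*(1247 + S))
M(579)*j(4, 2) = (164604 + 579² + 1379*579)*(-1*4²) = (164604 + 335241 + 798441)*(-1*16) = 1298286*(-16) = -20772576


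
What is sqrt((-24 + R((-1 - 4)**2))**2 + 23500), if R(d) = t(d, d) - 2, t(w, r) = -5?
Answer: sqrt(24461) ≈ 156.40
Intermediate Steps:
R(d) = -7 (R(d) = -5 - 2 = -7)
sqrt((-24 + R((-1 - 4)**2))**2 + 23500) = sqrt((-24 - 7)**2 + 23500) = sqrt((-31)**2 + 23500) = sqrt(961 + 23500) = sqrt(24461)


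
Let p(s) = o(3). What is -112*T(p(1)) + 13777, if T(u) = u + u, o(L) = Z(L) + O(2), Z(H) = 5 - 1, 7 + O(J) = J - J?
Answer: 14449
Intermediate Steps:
O(J) = -7 (O(J) = -7 + (J - J) = -7 + 0 = -7)
Z(H) = 4
o(L) = -3 (o(L) = 4 - 7 = -3)
p(s) = -3
T(u) = 2*u
-112*T(p(1)) + 13777 = -224*(-3) + 13777 = -112*(-6) + 13777 = 672 + 13777 = 14449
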